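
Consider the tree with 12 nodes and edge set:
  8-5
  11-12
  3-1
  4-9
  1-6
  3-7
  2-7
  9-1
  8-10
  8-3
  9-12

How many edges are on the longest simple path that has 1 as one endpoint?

The node farthest from 1 is 11 (5, 2, 10 also at distance 3), via 1–9–12–11 — 3 edges.

3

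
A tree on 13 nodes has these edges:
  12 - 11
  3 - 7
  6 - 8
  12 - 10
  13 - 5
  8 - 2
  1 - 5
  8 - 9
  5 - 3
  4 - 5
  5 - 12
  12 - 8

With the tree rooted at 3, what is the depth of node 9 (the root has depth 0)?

Climbing from 9 to the root: 9 → 8 → 12 → 5 → 3. That's 4 steps.

4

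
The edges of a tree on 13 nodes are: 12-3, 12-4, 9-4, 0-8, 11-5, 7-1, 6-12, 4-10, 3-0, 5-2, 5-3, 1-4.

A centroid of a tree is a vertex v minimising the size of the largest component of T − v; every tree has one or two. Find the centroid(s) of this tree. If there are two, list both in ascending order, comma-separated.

12

Delete 12: the remaining components have sizes 6, 5, 1. Max 6 ≤ 6, so 12 is a centroid.
No neighbour of 12 does as well, so 12 is the unique centroid.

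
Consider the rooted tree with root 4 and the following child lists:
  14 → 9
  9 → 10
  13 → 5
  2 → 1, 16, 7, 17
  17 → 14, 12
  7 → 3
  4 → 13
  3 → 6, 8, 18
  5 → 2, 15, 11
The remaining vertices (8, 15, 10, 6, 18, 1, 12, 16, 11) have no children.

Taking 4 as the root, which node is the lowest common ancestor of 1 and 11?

Path 1→root: 1 2 5 13 4; path 11→root: 11 5 13 4.
First common node: 5.

5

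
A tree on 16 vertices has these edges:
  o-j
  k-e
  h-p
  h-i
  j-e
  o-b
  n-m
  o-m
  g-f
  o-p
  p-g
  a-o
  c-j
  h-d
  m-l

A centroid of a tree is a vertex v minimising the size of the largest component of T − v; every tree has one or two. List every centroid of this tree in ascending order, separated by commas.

o

If o is removed the pieces have sizes 6, 4, 3, 1, 1, all ≤ ⌊16/2⌋ = 8.
Every other node leaves some component of size > 8, so the centroid is unique.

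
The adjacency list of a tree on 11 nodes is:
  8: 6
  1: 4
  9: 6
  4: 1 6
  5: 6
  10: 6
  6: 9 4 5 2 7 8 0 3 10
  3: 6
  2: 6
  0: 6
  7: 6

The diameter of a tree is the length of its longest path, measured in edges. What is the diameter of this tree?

BFS from 1 reaches 3 last, at distance 3; BFS from 3 confirms no node is farther.
Path: 1-4-6-3.

3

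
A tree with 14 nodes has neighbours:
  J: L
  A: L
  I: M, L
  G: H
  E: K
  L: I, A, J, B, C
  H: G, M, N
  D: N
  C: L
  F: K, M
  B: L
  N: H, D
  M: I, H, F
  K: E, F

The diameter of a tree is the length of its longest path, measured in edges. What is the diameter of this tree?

Starting from D, a farthest node is C at distance 6.
One longest path: D – N – H – M – I – L – C.
So the diameter is 6.

6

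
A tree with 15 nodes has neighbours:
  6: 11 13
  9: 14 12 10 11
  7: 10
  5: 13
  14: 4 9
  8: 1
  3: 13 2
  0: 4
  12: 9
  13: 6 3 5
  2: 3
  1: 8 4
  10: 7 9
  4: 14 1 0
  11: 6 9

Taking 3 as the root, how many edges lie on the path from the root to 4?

6

Path from 3 to 4: 3–13–6–11–9–14–4, which has 6 edges.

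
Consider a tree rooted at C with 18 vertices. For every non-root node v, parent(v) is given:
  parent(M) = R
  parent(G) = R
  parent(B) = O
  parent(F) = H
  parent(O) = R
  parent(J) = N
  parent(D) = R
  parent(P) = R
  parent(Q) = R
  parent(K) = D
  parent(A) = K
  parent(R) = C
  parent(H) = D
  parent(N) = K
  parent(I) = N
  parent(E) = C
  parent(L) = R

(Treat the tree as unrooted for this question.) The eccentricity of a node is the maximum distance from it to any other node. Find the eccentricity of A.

5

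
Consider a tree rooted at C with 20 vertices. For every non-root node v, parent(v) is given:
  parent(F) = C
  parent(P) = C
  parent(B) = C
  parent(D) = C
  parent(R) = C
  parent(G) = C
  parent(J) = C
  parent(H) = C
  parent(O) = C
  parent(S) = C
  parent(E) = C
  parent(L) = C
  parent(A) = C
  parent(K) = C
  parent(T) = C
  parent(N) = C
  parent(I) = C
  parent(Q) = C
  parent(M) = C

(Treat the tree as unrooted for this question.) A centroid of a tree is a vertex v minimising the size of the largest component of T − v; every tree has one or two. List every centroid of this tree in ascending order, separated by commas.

Delete C: the remaining components have sizes 1, 1, 1, 1, 1, 1, 1, 1, 1, 1, 1, 1, 1, 1, 1, 1, 1, 1, 1. Max 1 ≤ 10, so C is a centroid.
No neighbour of C does as well, so C is the unique centroid.

C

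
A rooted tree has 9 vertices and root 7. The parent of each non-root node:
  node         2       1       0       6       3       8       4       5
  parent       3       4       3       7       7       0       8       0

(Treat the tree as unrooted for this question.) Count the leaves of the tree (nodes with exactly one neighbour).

Exactly 4 nodes have a single neighbour: 1, 2, 5, 6.

4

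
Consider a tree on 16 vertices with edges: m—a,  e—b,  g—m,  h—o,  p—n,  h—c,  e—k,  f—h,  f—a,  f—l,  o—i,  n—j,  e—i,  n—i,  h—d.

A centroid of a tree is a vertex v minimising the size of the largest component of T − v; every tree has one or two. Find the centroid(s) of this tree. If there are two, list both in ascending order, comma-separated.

If h is removed the pieces have sizes 8, 5, 1, 1, all ≤ ⌊16/2⌋ = 8.
o is adjacent to h and is also a centroid (the largest component after removing it is likewise 8).

h, o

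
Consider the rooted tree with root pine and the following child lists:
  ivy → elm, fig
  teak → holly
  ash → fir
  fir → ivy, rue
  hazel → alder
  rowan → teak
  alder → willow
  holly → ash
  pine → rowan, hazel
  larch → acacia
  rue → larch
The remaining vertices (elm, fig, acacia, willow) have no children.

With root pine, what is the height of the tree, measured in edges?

The longest root-to-leaf path is pine–rowan–teak–holly–ash–fir–rue–larch–acacia (8 edges).

8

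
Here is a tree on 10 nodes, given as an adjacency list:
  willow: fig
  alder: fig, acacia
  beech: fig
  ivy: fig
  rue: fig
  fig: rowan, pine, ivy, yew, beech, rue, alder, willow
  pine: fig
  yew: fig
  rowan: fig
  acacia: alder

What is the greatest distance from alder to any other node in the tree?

The node farthest from alder is pine (ivy, rue, yew, beech, willow, rowan also at distance 2), via alder–fig–pine — 2 edges.

2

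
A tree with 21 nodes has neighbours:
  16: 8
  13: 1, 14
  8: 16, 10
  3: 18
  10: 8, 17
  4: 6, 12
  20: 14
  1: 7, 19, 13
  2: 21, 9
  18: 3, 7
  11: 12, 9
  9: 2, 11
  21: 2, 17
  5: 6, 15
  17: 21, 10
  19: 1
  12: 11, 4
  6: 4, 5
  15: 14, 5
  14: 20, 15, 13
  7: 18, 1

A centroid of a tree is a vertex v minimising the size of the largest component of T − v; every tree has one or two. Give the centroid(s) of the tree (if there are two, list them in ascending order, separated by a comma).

Delete 6: the remaining components have sizes 10, 10. Max 10 ≤ 10, so 6 is a centroid.
No neighbour of 6 does as well, so 6 is the unique centroid.

6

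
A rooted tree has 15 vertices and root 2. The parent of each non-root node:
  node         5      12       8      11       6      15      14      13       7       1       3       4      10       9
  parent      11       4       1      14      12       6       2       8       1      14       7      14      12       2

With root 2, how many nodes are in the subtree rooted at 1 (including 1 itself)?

5

1's subtree: {1, 8, 7, 13, 3}, size 5.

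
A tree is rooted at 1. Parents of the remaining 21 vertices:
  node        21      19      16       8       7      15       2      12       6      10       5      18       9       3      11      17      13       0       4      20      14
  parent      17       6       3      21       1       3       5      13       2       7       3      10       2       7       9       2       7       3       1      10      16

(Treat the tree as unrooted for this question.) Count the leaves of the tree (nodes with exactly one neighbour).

10

The leaves are 0, 4, 8, 11, 12, 14, 15, 18, 19, 20.
That is 10 leaves.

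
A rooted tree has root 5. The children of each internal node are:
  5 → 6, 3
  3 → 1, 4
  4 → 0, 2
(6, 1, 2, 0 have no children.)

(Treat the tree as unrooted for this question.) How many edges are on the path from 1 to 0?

3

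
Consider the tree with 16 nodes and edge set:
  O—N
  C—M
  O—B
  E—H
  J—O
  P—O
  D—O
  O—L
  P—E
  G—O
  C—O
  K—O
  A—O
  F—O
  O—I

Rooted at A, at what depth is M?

3

Climbing from M to the root: M – C – O – A. That's 3 steps.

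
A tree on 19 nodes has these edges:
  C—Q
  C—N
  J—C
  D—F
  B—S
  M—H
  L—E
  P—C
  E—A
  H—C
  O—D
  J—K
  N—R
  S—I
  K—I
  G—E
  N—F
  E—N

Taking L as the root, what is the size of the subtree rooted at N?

N's subtree: {N, C, F, R, J, H, P, Q, D, K, M, O, I, S, B}, size 15.

15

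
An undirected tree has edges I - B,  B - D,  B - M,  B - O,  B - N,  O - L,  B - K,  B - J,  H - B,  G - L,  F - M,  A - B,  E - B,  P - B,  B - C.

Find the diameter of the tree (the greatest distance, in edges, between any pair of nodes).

BFS from G reaches F last, at distance 5; BFS from F confirms no node is farther.
Path: G - L - O - B - M - F.

5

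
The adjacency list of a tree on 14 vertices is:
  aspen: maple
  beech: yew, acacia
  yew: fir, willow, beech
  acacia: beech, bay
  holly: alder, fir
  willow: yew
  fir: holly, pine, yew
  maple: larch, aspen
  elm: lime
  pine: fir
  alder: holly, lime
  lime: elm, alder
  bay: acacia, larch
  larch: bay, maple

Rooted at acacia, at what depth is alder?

acacia → beech → yew → fir → holly → alder — 5 edges.

5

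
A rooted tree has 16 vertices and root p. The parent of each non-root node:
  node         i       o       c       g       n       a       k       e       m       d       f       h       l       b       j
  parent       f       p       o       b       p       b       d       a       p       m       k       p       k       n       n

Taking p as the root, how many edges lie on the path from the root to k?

3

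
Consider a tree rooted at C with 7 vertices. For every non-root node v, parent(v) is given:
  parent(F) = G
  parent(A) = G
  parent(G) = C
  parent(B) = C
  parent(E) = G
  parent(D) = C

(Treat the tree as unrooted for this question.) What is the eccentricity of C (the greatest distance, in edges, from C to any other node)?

2

A farthest node from C is E (A, F also at distance 2).
The path C-G-E has 2 edges.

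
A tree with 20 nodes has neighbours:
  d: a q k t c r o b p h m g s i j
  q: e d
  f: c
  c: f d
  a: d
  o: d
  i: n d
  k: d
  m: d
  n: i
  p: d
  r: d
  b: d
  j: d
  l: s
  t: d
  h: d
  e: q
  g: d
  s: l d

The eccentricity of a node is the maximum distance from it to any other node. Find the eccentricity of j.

3

The node farthest from j is l (n, e, f also at distance 3), via j–d–s–l — 3 edges.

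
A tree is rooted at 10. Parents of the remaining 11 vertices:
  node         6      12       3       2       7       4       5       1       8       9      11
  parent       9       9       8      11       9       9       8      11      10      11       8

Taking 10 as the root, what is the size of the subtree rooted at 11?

8

Descendants of 11 (including itself): 11, 9, 1, 2, 4, 7, 6, 12. That's 8.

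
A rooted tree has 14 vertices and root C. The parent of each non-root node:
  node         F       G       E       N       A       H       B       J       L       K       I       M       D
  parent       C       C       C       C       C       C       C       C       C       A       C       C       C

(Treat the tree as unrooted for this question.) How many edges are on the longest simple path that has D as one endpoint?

3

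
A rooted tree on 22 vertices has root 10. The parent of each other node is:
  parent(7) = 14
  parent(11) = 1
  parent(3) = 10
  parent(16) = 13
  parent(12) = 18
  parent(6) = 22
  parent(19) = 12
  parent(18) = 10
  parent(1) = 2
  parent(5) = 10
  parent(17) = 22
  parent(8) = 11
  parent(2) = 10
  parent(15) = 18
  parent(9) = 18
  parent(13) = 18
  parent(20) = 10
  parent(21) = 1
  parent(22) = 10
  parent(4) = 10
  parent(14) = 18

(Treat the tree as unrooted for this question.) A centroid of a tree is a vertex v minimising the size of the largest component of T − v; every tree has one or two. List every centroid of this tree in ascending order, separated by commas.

If 10 is removed the pieces have sizes 9, 5, 3, 1, 1, 1, 1, all ≤ ⌊22/2⌋ = 11.
No neighbour of 10 does as well, so 10 is the unique centroid.

10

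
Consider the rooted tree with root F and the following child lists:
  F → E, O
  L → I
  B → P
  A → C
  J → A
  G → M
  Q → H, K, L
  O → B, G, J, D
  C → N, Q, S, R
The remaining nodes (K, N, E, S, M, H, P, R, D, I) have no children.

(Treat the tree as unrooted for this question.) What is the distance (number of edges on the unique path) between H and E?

H – Q – C – A – J – O – F – E: 7 edges.

7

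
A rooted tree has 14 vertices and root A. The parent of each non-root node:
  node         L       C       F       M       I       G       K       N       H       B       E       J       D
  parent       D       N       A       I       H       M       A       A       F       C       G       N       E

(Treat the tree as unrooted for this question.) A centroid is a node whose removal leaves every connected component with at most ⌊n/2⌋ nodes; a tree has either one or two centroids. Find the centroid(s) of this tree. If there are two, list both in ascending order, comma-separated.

F, H

Delete H: the remaining components have sizes 7, 6. Max 7 ≤ 7, so H is a centroid.
F is adjacent to H and is also a centroid (the largest component after removing it is likewise 7).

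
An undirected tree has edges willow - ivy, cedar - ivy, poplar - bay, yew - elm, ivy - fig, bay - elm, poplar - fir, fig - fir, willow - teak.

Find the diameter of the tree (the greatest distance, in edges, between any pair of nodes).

8

Starting from yew, a farthest node is teak at distance 8.
One longest path: yew-elm-bay-poplar-fir-fig-ivy-willow-teak.
So the diameter is 8.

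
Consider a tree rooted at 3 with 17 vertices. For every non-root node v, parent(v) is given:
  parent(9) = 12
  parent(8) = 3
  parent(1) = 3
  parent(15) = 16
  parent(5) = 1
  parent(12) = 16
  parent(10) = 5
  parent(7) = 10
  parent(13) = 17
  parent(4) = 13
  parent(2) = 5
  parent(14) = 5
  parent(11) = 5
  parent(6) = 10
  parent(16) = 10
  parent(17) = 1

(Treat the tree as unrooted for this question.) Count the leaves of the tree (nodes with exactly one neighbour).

9

Exactly 9 nodes have a single neighbour: 2, 4, 6, 7, 8, 9, 11, 14, 15.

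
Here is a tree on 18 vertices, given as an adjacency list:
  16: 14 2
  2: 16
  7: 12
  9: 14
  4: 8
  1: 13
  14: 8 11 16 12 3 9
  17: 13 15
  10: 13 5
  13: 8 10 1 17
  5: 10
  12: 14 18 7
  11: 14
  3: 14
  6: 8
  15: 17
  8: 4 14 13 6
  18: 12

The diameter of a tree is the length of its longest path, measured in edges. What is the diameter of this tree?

6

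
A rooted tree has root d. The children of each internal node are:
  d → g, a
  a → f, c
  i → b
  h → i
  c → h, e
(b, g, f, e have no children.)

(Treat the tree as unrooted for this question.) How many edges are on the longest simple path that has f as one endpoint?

Distances from f peak at 5, attained at b.
f–a–c–h–i–b

5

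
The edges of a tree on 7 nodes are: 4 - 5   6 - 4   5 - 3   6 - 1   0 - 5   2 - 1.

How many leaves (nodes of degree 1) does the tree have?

3

Exactly 3 nodes have a single neighbour: 0, 2, 3.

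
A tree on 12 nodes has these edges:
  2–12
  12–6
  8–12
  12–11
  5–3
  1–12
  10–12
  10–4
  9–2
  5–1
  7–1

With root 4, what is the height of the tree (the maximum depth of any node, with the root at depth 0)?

A deepest node is 3, reached by 4 – 10 – 12 – 1 – 5 – 3.
That path has 5 edges, so the height is 5.

5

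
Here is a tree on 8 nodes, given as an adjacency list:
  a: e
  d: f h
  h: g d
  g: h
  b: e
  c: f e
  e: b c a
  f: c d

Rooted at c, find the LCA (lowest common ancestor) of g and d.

Ancestors of g (toward the root): g, h, d, f, c.
Ancestors of d: d, f, c.
The deepest node appearing in both lists is d.

d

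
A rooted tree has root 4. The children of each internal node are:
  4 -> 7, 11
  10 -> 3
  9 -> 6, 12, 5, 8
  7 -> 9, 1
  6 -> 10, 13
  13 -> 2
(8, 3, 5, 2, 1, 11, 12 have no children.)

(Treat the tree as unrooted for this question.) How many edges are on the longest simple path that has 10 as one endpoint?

5

Distances from 10 peak at 5, attained at 11.
10-6-9-7-4-11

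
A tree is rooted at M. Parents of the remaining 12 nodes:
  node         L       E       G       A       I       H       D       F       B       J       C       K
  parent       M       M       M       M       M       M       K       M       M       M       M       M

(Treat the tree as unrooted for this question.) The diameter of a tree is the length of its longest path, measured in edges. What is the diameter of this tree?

3

BFS from D reaches F last, at distance 3; BFS from F confirms no node is farther.
Path: D – K – M – F.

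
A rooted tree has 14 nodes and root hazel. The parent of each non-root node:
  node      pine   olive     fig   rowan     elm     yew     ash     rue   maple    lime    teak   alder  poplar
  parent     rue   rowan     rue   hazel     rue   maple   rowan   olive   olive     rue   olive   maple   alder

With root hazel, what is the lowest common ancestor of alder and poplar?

alder's ancestor chain is alder, maple, olive, rowan, hazel and poplar's is poplar, alder, maple, olive, rowan, hazel; they first meet at alder.

alder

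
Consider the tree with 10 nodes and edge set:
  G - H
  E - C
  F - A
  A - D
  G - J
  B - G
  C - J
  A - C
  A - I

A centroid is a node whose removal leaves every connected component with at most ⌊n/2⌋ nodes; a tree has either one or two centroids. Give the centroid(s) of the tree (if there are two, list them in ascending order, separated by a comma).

C

Removing C splits the tree into components of sizes 4, 4, 1; the largest is 4 ≤ ⌊10/2⌋ = 5.
Every other node leaves some component of size > 5, so the centroid is unique.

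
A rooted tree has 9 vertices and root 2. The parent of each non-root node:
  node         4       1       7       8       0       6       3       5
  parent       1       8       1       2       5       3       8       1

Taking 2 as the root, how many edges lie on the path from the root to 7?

Path from 2 to 7: 2–8–1–7, which has 3 edges.

3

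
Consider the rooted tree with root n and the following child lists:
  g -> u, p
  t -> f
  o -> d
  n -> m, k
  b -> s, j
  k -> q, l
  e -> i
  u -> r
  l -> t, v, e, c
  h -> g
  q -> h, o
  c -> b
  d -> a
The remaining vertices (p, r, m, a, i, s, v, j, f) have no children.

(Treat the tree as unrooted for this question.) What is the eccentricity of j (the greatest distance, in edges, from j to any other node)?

9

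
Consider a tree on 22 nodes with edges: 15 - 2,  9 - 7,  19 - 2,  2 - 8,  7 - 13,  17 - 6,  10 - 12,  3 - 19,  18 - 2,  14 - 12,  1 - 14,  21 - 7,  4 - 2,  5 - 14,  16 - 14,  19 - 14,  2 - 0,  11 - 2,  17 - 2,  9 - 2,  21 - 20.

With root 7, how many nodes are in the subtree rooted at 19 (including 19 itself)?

8

Descendants of 19 (including itself): 19, 14, 3, 16, 12, 1, 5, 10. That's 8.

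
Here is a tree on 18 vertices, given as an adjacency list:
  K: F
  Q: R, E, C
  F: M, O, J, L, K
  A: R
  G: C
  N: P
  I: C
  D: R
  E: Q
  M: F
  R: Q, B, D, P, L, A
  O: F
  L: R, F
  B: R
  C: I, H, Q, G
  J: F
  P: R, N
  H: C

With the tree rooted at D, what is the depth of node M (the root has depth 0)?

Path from D to M: D–R–L–F–M, which has 4 edges.

4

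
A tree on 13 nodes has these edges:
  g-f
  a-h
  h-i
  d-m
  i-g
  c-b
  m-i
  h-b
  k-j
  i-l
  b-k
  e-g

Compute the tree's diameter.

6

A longest path is j–k–b–h–i–g–f, with 6 edges.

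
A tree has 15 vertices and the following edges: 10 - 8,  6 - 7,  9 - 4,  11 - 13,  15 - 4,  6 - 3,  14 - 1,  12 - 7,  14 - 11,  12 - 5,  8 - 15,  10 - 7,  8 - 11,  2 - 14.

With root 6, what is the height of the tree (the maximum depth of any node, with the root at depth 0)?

6

The longest root-to-leaf path is 6 → 7 → 10 → 8 → 15 → 4 → 9 (6 edges).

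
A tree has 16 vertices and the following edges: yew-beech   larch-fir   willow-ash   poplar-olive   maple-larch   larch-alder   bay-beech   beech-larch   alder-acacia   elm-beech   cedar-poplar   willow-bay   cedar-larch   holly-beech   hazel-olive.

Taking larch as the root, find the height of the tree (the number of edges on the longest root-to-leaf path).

4

The longest root-to-leaf path is larch–cedar–poplar–olive–hazel (4 edges).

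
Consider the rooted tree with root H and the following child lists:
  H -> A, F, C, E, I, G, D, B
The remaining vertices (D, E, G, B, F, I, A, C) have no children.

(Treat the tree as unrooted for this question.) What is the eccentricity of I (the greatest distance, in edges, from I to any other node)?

2

A farthest node from I is B (D, G, C, E, A, F also at distance 2).
The path I-H-B has 2 edges.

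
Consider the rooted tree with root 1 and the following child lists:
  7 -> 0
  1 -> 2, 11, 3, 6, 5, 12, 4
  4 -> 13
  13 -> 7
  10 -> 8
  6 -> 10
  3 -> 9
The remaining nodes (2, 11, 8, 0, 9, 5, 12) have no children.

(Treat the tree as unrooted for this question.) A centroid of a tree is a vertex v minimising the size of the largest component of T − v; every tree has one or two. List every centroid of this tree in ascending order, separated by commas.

If 1 is removed the pieces have sizes 4, 3, 2, 1, 1, 1, 1, all ≤ ⌊14/2⌋ = 7.
No neighbour of 1 does as well, so 1 is the unique centroid.

1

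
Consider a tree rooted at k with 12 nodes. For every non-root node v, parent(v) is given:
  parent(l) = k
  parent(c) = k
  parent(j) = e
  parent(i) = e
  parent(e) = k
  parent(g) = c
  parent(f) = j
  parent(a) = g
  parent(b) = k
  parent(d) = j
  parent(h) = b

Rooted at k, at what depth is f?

3

Climbing from f to the root: f–j–e–k. That's 3 steps.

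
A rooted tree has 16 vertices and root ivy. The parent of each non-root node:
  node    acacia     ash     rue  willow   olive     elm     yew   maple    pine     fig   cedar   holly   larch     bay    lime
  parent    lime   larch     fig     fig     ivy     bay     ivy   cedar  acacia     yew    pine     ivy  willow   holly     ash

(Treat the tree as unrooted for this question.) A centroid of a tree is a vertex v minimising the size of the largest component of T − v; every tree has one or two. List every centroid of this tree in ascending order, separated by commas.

fig, willow

Delete willow: the remaining components have sizes 8, 7. Max 8 ≤ 8, so willow is a centroid.
Its neighbour fig also leaves a largest component of size 8, so both are centroids.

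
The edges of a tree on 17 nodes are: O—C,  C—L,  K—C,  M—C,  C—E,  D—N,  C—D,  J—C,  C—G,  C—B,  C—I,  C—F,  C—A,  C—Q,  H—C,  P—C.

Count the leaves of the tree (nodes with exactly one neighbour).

Degree-1 nodes: A, B, E, F, G, H, I, J, K, L, M, N, O, P, Q — 15 of them.

15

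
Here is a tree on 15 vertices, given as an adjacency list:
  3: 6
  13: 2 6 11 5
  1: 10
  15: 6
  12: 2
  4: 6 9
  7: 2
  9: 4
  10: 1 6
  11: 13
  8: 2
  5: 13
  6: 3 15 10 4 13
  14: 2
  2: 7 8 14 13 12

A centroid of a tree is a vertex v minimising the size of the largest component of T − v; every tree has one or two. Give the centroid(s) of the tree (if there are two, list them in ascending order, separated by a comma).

13

If 13 is removed the pieces have sizes 7, 5, 1, 1, all ≤ ⌊15/2⌋ = 7.
No neighbour of 13 does as well, so 13 is the unique centroid.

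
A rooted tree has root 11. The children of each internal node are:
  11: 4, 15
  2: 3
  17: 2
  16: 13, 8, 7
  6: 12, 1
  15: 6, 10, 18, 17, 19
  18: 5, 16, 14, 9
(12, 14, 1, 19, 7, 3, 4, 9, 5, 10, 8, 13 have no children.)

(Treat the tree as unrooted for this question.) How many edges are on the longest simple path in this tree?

A longest path is 3 - 2 - 17 - 15 - 18 - 16 - 7, with 6 edges.

6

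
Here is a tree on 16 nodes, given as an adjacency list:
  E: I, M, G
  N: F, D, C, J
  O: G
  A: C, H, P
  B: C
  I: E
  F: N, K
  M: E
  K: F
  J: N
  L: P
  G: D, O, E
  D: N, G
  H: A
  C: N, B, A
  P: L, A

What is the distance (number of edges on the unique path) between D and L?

5

D – N – C – A – P – L: 5 edges.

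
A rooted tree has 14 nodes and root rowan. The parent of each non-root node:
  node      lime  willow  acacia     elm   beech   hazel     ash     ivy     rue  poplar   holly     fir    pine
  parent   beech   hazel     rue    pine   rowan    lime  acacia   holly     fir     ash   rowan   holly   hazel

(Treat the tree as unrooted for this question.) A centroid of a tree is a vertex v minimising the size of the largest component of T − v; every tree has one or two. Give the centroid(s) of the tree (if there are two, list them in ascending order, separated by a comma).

holly, rowan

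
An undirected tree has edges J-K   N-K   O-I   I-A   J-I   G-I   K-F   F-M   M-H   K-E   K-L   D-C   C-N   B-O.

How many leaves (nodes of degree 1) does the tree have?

Degree-1 nodes: A, B, D, E, G, H, L — 7 of them.

7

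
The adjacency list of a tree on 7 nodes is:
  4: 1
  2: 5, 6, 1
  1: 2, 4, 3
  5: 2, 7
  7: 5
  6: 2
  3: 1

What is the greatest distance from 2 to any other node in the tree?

2

Distances from 2 peak at 2, attained at 3 (4, 7 also at distance 2).
2-1-3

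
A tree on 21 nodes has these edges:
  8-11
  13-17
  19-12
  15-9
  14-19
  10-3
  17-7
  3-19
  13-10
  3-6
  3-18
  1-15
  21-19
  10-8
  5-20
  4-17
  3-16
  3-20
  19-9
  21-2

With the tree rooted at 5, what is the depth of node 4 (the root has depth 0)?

6

Path from 5 to 4: 5 → 20 → 3 → 10 → 13 → 17 → 4, which has 6 edges.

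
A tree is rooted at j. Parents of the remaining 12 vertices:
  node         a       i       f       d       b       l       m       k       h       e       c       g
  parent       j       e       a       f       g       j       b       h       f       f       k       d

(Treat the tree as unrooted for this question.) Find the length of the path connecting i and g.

Walking from i: i – e – f – d – g. Length 4.

4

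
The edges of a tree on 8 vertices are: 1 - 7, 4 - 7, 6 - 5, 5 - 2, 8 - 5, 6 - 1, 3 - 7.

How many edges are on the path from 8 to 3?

8 – 5 – 6 – 1 – 7 – 3: 5 edges.

5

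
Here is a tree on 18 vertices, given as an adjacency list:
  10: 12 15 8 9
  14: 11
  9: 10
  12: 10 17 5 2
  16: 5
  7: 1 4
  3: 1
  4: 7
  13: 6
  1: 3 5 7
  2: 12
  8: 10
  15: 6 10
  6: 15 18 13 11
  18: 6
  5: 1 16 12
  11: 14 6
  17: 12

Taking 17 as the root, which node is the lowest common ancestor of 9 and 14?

9's ancestor chain is 9, 10, 12, 17 and 14's is 14, 11, 6, 15, 10, 12, 17; they first meet at 10.

10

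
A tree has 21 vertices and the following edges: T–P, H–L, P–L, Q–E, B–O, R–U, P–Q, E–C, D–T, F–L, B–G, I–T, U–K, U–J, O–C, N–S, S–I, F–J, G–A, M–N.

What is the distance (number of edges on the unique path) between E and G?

4

E–C–O–B–G: 4 edges.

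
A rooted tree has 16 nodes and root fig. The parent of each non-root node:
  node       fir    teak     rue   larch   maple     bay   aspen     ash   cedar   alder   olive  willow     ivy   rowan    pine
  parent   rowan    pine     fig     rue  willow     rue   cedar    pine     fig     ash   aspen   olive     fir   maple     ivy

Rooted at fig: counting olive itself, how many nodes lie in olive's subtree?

10

Descendants of olive (including itself): olive, willow, maple, rowan, fir, ivy, pine, ash, teak, alder. That's 10.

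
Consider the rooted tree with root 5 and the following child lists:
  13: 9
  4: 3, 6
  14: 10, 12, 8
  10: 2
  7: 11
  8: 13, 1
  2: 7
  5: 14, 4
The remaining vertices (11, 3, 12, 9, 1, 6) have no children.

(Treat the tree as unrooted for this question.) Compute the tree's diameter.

BFS from 11 reaches 9 last, at distance 7; BFS from 9 confirms no node is farther.
Path: 11 - 7 - 2 - 10 - 14 - 8 - 13 - 9.

7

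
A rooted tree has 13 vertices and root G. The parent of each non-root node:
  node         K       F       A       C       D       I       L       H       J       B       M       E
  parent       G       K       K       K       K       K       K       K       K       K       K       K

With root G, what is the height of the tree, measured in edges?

A deepest node is E, reached by G – K – E.
That path has 2 edges, so the height is 2.

2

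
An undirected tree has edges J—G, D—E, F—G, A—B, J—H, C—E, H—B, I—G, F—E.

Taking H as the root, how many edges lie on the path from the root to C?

Climbing from C to the root: C → E → F → G → J → H. That's 5 steps.

5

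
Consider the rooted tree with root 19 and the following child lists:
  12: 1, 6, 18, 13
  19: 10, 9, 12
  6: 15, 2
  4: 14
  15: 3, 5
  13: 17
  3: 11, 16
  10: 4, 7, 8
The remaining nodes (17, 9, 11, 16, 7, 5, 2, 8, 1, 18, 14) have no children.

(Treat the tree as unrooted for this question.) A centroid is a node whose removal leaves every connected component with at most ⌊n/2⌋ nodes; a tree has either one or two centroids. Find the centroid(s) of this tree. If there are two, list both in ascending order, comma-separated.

If 12 is removed the pieces have sizes 7, 7, 2, 1, 1, all ≤ ⌊19/2⌋ = 9.
Every other node leaves some component of size > 9, so the centroid is unique.

12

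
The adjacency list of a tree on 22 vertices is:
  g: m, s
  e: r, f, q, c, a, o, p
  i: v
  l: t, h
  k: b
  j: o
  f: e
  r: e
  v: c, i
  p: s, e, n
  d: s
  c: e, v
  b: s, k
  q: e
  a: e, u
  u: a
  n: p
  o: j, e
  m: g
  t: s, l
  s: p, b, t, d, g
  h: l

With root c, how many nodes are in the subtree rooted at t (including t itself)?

t's subtree: {t, l, h}, size 3.

3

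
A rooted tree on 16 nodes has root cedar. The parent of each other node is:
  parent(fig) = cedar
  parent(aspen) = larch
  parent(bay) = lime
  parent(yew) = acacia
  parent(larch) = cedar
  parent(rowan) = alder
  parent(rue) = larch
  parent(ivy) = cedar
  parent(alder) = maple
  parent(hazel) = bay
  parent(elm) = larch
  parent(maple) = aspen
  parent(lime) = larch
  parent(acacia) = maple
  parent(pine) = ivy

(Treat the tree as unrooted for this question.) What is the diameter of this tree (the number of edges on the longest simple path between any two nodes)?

A longest path is pine – ivy – cedar – larch – aspen – maple – alder – rowan, with 7 edges.

7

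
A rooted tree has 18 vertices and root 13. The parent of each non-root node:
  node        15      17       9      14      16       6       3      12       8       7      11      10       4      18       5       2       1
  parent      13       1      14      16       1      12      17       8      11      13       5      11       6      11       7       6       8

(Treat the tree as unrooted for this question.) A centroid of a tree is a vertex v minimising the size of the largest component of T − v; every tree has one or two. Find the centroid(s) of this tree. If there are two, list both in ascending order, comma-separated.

8

Delete 8: the remaining components have sizes 7, 6, 4. Max 7 ≤ 9, so 8 is a centroid.
Every other node leaves some component of size > 9, so the centroid is unique.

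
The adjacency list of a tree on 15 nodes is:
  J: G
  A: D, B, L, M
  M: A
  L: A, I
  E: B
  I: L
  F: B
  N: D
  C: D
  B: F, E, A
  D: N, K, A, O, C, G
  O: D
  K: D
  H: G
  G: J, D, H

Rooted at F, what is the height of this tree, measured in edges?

5

The longest root-to-leaf path is F–B–A–D–G–H (5 edges).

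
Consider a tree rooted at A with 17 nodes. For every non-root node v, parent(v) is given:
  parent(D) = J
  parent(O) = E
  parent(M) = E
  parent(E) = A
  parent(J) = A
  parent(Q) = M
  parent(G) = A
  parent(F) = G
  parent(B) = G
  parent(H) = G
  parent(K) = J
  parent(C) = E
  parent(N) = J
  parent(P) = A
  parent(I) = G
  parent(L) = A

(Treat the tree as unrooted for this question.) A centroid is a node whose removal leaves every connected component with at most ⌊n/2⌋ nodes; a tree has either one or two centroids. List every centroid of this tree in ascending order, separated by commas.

A

Delete A: the remaining components have sizes 5, 5, 4, 1, 1. Max 5 ≤ 8, so A is a centroid.
No neighbour of A does as well, so A is the unique centroid.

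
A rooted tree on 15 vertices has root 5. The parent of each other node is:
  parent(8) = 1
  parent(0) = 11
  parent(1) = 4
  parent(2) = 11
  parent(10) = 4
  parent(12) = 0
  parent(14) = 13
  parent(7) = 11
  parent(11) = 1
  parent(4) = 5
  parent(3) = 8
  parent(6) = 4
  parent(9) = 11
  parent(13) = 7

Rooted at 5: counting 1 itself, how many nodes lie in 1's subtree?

11

1's subtree: {1, 11, 8, 0, 7, 2, 9, 3, 12, 13, 14}, size 11.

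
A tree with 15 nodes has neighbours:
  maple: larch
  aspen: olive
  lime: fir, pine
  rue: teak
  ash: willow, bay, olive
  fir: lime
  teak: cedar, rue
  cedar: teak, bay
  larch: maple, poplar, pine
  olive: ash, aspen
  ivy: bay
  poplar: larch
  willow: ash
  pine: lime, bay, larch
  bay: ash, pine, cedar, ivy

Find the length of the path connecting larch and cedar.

3

larch - pine - bay - cedar: 3 edges.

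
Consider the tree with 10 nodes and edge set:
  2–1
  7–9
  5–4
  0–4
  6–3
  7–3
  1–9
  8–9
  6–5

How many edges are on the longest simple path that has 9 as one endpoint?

The node farthest from 9 is 0, via 9 – 7 – 3 – 6 – 5 – 4 – 0 — 6 edges.

6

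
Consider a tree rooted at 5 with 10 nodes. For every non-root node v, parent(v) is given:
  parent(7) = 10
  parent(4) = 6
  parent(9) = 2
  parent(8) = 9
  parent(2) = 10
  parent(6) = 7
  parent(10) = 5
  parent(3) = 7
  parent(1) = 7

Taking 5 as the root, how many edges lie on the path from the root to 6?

3

5–10–7–6 — 3 edges.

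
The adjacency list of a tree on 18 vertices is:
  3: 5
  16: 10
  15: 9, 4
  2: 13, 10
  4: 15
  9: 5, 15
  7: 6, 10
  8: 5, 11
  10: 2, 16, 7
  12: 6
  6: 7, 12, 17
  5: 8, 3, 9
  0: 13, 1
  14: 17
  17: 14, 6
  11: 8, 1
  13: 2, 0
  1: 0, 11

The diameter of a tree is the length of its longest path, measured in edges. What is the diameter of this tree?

14

Starting from 14, a farthest node is 4 at distance 14.
One longest path: 14–17–6–7–10–2–13–0–1–11–8–5–9–15–4.
So the diameter is 14.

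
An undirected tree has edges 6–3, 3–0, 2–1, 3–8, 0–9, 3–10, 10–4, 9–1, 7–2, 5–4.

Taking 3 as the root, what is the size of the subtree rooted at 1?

3

Descendants of 1 (including itself): 1, 2, 7. That's 3.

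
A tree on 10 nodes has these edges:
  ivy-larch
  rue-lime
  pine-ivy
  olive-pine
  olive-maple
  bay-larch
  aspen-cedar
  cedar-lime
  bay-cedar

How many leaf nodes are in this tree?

Degree-1 nodes: aspen, maple, rue — 3 of them.

3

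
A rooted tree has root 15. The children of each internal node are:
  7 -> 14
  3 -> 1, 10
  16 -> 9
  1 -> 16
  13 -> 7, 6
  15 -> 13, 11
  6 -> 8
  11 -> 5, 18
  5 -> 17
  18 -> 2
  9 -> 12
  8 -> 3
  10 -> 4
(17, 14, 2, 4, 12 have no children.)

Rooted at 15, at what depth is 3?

4

Climbing from 3 to the root: 3 – 8 – 6 – 13 – 15. That's 4 steps.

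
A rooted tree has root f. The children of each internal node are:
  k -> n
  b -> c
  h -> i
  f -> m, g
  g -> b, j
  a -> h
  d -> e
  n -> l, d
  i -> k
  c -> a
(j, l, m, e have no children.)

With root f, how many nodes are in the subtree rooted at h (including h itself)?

Descendants of h (including itself): h, i, k, n, d, l, e. That's 7.

7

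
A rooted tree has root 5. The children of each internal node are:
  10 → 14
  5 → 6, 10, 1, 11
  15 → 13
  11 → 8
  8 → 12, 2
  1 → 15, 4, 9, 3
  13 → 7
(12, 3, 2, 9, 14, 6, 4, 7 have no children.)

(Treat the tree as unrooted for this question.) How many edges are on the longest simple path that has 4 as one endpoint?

5

A farthest node from 4 is 12 (2 also at distance 5).
The path 4 – 1 – 5 – 11 – 8 – 12 has 5 edges.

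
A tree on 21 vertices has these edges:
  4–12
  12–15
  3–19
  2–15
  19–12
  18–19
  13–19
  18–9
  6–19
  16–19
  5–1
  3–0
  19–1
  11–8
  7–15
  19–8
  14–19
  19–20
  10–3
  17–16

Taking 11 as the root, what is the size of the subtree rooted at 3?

3

Descendants of 3 (including itself): 3, 0, 10. That's 3.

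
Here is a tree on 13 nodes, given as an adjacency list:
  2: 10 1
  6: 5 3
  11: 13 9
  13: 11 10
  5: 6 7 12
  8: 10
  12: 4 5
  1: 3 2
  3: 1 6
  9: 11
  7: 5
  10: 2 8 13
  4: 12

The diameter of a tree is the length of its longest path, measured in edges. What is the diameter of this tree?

10

Starting from 9, a farthest node is 4 at distance 10.
One longest path: 9 – 11 – 13 – 10 – 2 – 1 – 3 – 6 – 5 – 12 – 4.
So the diameter is 10.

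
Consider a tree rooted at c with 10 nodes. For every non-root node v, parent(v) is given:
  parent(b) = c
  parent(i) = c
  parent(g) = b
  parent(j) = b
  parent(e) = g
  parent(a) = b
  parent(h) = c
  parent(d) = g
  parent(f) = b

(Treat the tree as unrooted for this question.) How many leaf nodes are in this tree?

7

The leaves are a, d, e, f, h, i, j.
That is 7 leaves.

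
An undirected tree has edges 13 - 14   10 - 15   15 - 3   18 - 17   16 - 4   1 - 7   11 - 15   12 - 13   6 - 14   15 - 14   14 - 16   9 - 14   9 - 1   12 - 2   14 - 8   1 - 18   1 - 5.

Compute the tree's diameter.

7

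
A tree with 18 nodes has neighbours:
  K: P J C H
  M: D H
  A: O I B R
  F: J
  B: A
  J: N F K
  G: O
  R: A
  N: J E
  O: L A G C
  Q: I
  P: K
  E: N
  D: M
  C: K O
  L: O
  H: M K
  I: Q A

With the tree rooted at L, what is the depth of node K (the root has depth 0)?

3

Climbing from K to the root: K → C → O → L. That's 3 steps.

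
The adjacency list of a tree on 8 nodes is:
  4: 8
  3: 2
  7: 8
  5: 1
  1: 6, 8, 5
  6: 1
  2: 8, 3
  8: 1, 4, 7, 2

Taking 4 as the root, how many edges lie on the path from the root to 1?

2

4 – 8 – 1 — 2 edges.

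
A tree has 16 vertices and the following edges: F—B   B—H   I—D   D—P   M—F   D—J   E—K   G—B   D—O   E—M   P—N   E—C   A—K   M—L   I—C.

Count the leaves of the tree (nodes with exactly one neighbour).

The leaves are A, G, H, J, L, N, O.
That is 7 leaves.

7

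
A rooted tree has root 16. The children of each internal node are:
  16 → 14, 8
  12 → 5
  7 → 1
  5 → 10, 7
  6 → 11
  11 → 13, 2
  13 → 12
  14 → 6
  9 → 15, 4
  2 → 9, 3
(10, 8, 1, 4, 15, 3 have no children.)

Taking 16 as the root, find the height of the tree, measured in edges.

1 sits deepest: 16 → 14 → 6 → 11 → 13 → 12 → 5 → 7 → 1 — 8 edges from the root.

8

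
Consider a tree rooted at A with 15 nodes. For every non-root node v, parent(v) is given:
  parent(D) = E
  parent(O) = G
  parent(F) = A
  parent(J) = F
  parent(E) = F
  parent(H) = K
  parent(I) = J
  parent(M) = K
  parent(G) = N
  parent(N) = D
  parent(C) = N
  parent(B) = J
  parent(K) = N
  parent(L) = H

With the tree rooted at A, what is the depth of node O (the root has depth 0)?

6

Path from A to O: A → F → E → D → N → G → O, which has 6 edges.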